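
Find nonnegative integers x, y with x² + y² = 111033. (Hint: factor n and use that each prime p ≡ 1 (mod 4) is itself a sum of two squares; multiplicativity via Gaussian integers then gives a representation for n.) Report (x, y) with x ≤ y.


Step 1: Factor n = 111033 = 3^2 · 13^2 · 73.
Step 2: Check the mod-4 condition on each prime factor: 3 ≡ 3 (mod 4), exponent 2 (must be even); 13 ≡ 1 (mod 4), exponent 2; 73 ≡ 1 (mod 4), exponent 1.
All primes ≡ 3 (mod 4) appear to even exponent (or don't appear), so by the two-squares theorem n IS expressible as a sum of two squares.
Step 3: Build a representation. Group n = k² · m with k = 3 and m = 13 · 13 · 73 = 12337 (a product of primes ≡ 1 (mod 4)); a representation of m scales to one of n via (k·x)² + (k·y)² = k²(x² + y²). Each prime p ≡ 1 (mod 4) is itself a sum of two squares; find a² by testing p − a² for a perfect square:
  13: 13 − 1² = 12, 13 − 2² = 9 = 3² ⇒ 13 = 2² + 3².
  73: 73 − 1² = 72, 73 − 2² = 69, 73 − 3² = 64 = 8² ⇒ 73 = 3² + 8².
  Combine using the Brahmagupta–Fibonacci identity (a² + b²)(c² + d²) = (ac − bd)² + (ad + bc)² = (ac + bd)² + (ad − bc)²:
  13 · 13 = 169: from (2² + 3²)(2² + 3²), take (2·2 − 3·3, 2·3 + 3·2) = (4 − 9, 6 + 6) = (-5, 12); dropping signs (only squares matter) gives (5, 12); check 5² + 12² = 25 + 144 = 169 ✓.
  169 · 73 = 12337: from (5² + 12²)(3² + 8²), take (5·3 − 12·8, 5·8 + 12·3) = (15 − 96, 40 + 36) = (-81, 76); dropping signs (only squares matter) gives (81, 76); check 81² + 76² = 6561 + 5776 = 12337 ✓.
  Scale by k = 3: (3·81, 3·76) = (243, 228).
Step 4: Order so x ≤ y and verify: 228² + 243² = 51984 + 59049 = 111033 = n. ✓

n = 111033 = 228² + 243² (one valid representation with x ≤ y).


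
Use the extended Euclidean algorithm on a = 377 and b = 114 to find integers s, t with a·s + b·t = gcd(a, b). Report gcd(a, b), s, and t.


Euclidean algorithm on (377, 114) — divide until remainder is 0:
  377 = 3 · 114 + 35
  114 = 3 · 35 + 9
  35 = 3 · 9 + 8
  9 = 1 · 8 + 1
  8 = 8 · 1 + 0
gcd(377, 114) = 1.
Track Bezout coefficients alongside the remainders: start with r₀ = 377 = a·1 + b·0 (s = 1, t = 0) and r₁ = 114 = a·0 + b·1 (s = 0, t = 1); each new remainder r_{k+1} = r_{k-1} − q_k·r_k inherits s_{k+1} = s_{k-1} − q_k·s_k, t_{k+1} = t_{k-1} − q_k·t_k, so r_k = a·s_k + b·t_k at every step:
  q = 3: r = 35, s = 1 − 3·0 = 1, t = 0 − 3·1 = -3  (check: 377·1 + 114·(-3) = 35)
  q = 3: r = 9, s = 0 − 3·1 = -3, t = 1 − 3·(-3) = 10  (check: 377·(-3) + 114·10 = 9)
  q = 3: r = 8, s = 1 − 3·(-3) = 10, t = -3 − 3·10 = -33  (check: 377·10 + 114·(-33) = 8)
  q = 1: r = 1, s = -3 − 1·10 = -13, t = 10 − 1·(-33) = 43  (check: 377·(-13) + 114·43 = 1)
The row with r = 1 (the gcd) gives the Bezout coefficients s = -13, t = 43.
Result: 377 · (-13) + 114 · (43) = 1.

gcd(377, 114) = 1; s = -13, t = 43 (check: 377·(-13) + 114·43 = 1).


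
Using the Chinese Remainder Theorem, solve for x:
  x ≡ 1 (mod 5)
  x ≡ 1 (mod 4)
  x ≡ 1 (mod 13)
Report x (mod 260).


Moduli 5, 4, 13 are pairwise coprime; by CRT there is a unique solution modulo M = 5 · 4 · 13 = 260.
Solve pairwise, accumulating the modulus:
  Start with x ≡ 1 (mod 5).
  Combine with x ≡ 1 (mod 4): since gcd(5, 4) = 1, we get a unique residue mod 20.
    Write x = 1 + 5·t and substitute into x ≡ 1 (mod 4): 5·t ≡ 1 − 1 = 0 (mod 4).
    Reduce coefficients mod 4: 1·t ≡ 0 (mod 4).
    So t ≡ 0 (mod 4).
    Then x = 1 + 5·0 = 1, valid modulo lcm(5, 4) = 20: x ≡ 1 (mod 20).
  Combine with x ≡ 1 (mod 13): since gcd(20, 13) = 1, we get a unique residue mod 260.
    Write x = 1 + 20·t and substitute into x ≡ 1 (mod 13): 20·t ≡ 1 − 1 = 0 (mod 13).
    Reduce coefficients mod 13: 7·t ≡ 0 (mod 13).
    The inverse of 7 mod 13 is 2 (since 7·2 = 14 = 1·13 + 1), so t ≡ 2·0 = 0 ≡ 0 (mod 13).
    Then x = 1 + 20·0 = 1, valid modulo lcm(20, 13) = 260: x ≡ 1 (mod 260).
Verify: 1 mod 5 = 1 ✓, 1 mod 4 = 1 ✓, 1 mod 13 = 1 ✓.

x ≡ 1 (mod 260).


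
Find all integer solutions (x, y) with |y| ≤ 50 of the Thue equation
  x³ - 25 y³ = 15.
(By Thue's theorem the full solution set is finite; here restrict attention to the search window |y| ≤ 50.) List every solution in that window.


The equation is x³ - 25y³ = 15. For fixed y, x³ = 25·y³ + 15, so a solution requires the RHS to be a perfect cube.
Strategy: iterate y from -50 to 50, compute RHS = 25·y³ + 15, and check whether it is a (positive or negative) perfect cube.
Check small values of y:
  y = 0: RHS = 15 is not a perfect cube.
  y = 1: RHS = 40 is not a perfect cube.
  y = -1: RHS = -10 is not a perfect cube.
  y = 2: RHS = 215 is not a perfect cube.
  y = -2: RHS = -185 is not a perfect cube.
  y = 3: RHS = 690 is not a perfect cube.
  y = -3: RHS = -660 is not a perfect cube.
Continuing the search up to |y| = 50 finds no solutions either.
No (x, y) in the scanned range satisfies the equation.

No integer solutions with |y| ≤ 50.


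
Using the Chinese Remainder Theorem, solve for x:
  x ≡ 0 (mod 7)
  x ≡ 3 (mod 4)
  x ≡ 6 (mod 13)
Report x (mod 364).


Moduli 7, 4, 13 are pairwise coprime; by CRT there is a unique solution modulo M = 7 · 4 · 13 = 364.
Solve pairwise, accumulating the modulus:
  Start with x ≡ 0 (mod 7).
  Combine with x ≡ 3 (mod 4): since gcd(7, 4) = 1, we get a unique residue mod 28.
    Write x = 0 + 7·t and substitute into x ≡ 3 (mod 4): 7·t ≡ 3 − 0 = 3 (mod 4).
    Reduce coefficients mod 4: 3·t ≡ 3 (mod 4).
    The inverse of 3 mod 4 is 3 (since 3·3 = 9 = 2·4 + 1), so t ≡ 3·3 = 9 ≡ 1 (mod 4).
    Then x = 0 + 7·1 = 7, valid modulo lcm(7, 4) = 28: x ≡ 7 (mod 28).
  Combine with x ≡ 6 (mod 13): since gcd(28, 13) = 1, we get a unique residue mod 364.
    Write x = 7 + 28·t and substitute into x ≡ 6 (mod 13): 28·t ≡ 6 − 7 = -1 (mod 13).
    Reduce coefficients mod 13: 2·t ≡ 12 (mod 13).
    The inverse of 2 mod 13 is 7 (since 2·7 = 14 = 1·13 + 1), so t ≡ 7·12 = 84 ≡ 6 (mod 13).
    Then x = 7 + 28·6 = 175, valid modulo lcm(28, 13) = 364: x ≡ 175 (mod 364).
Verify: 175 mod 7 = 0 ✓, 175 mod 4 = 3 ✓, 175 mod 13 = 6 ✓.

x ≡ 175 (mod 364).


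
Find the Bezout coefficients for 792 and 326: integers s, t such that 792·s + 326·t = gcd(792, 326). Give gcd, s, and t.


Euclidean algorithm on (792, 326) — divide until remainder is 0:
  792 = 2 · 326 + 140
  326 = 2 · 140 + 46
  140 = 3 · 46 + 2
  46 = 23 · 2 + 0
gcd(792, 326) = 2.
Track Bezout coefficients alongside the remainders: start with r₀ = 792 = a·1 + b·0 (s = 1, t = 0) and r₁ = 326 = a·0 + b·1 (s = 0, t = 1); each new remainder r_{k+1} = r_{k-1} − q_k·r_k inherits s_{k+1} = s_{k-1} − q_k·s_k, t_{k+1} = t_{k-1} − q_k·t_k, so r_k = a·s_k + b·t_k at every step:
  q = 2: r = 140, s = 1 − 2·0 = 1, t = 0 − 2·1 = -2  (check: 792·1 + 326·(-2) = 140)
  q = 2: r = 46, s = 0 − 2·1 = -2, t = 1 − 2·(-2) = 5  (check: 792·(-2) + 326·5 = 46)
  q = 3: r = 2, s = 1 − 3·(-2) = 7, t = -2 − 3·5 = -17  (check: 792·7 + 326·(-17) = 2)
The row with r = 2 (the gcd) gives the Bezout coefficients s = 7, t = -17.
Result: 792 · (7) + 326 · (-17) = 2.

gcd(792, 326) = 2; s = 7, t = -17 (check: 792·7 + 326·(-17) = 2).


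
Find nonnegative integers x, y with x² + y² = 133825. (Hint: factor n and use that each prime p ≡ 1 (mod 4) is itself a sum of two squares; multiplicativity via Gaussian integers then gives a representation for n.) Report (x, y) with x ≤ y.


Step 1: Factor n = 133825 = 5^2 · 53 · 101.
Step 2: Check the mod-4 condition on each prime factor: 5 ≡ 1 (mod 4), exponent 2; 53 ≡ 1 (mod 4), exponent 1; 101 ≡ 1 (mod 4), exponent 1.
All primes ≡ 3 (mod 4) appear to even exponent (or don't appear), so by the two-squares theorem n IS expressible as a sum of two squares.
Step 3: Build a representation. Group n = k² · m with k = 5 and m = 53 · 101 = 5353 (a product of primes ≡ 1 (mod 4)); a representation of m scales to one of n via (k·x)² + (k·y)² = k²(x² + y²). Each prime p ≡ 1 (mod 4) is itself a sum of two squares; find a² by testing p − a² for a perfect square:
  53: 53 − 1² = 52, 53 − 2² = 49 = 7² ⇒ 53 = 2² + 7².
  101: 101 − 1² = 100 = 10² ⇒ 101 = 1² + 10².
  Combine using the Brahmagupta–Fibonacci identity (a² + b²)(c² + d²) = (ac − bd)² + (ad + bc)² = (ac + bd)² + (ad − bc)²:
  53 · 101 = 5353: from (2² + 7²)(1² + 10²), take (2·1 − 7·10, 2·10 + 7·1) = (2 − 70, 20 + 7) = (-68, 27); dropping signs (only squares matter) gives (68, 27); check 68² + 27² = 4624 + 729 = 5353 ✓.
  Scale by k = 5: (5·68, 5·27) = (340, 135).
Step 4: Order so x ≤ y and verify: 135² + 340² = 18225 + 115600 = 133825 = n. ✓

n = 133825 = 135² + 340² (one valid representation with x ≤ y).


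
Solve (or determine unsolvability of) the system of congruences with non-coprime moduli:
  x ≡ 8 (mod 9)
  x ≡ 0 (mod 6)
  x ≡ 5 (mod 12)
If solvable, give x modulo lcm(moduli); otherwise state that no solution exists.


Moduli 9, 6, 12 are not pairwise coprime, so CRT works modulo lcm(m_i) when all pairwise compatibility conditions hold.
Pairwise compatibility: gcd(m_i, m_j) must divide a_i - a_j for every pair.
Merge one congruence at a time:
  Start: x ≡ 8 (mod 9).
  Combine with x ≡ 0 (mod 6): gcd(9, 6) = 3, and 0 - 8 = -8 is NOT divisible by 3.
    ⇒ system is inconsistent (no integer solution).

No solution (the system is inconsistent).


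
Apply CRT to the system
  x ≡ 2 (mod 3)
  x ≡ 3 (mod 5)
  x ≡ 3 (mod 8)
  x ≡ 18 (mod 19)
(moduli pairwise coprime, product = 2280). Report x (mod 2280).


Product of moduli M = 3 · 5 · 8 · 19 = 2280.
Merge one congruence at a time:
  Start: x ≡ 2 (mod 3).
  Combine with x ≡ 3 (mod 5); new modulus lcm = 15.
    Write x = 2 + 3·t and substitute into x ≡ 3 (mod 5): 3·t ≡ 3 − 2 = 1 (mod 5).
    The inverse of 3 mod 5 is 2 (since 3·2 = 6 = 1·5 + 1), so t ≡ 2·1 = 2 ≡ 2 (mod 5).
    Then x = 2 + 3·2 = 8, valid modulo lcm(3, 5) = 15: x ≡ 8 (mod 15).
  Combine with x ≡ 3 (mod 8); new modulus lcm = 120.
    Write x = 8 + 15·t and substitute into x ≡ 3 (mod 8): 15·t ≡ 3 − 8 = -5 (mod 8).
    Reduce coefficients mod 8: 7·t ≡ 3 (mod 8).
    The inverse of 7 mod 8 is 7 (since 7·7 = 49 = 6·8 + 1), so t ≡ 7·3 = 21 ≡ 5 (mod 8).
    Then x = 8 + 15·5 = 83, valid modulo lcm(15, 8) = 120: x ≡ 83 (mod 120).
  Combine with x ≡ 18 (mod 19); new modulus lcm = 2280.
    Write x = 83 + 120·t and substitute into x ≡ 18 (mod 19): 120·t ≡ 18 − 83 = -65 (mod 19).
    Reduce coefficients mod 19: 6·t ≡ 11 (mod 19).
    The inverse of 6 mod 19 is 16 (since 6·16 = 96 = 5·19 + 1), so t ≡ 16·11 = 176 ≡ 5 (mod 19).
    Then x = 83 + 120·5 = 683, valid modulo lcm(120, 19) = 2280: x ≡ 683 (mod 2280).
Verify against each original: 683 mod 3 = 2, 683 mod 5 = 3, 683 mod 8 = 3, 683 mod 19 = 18.

x ≡ 683 (mod 2280).


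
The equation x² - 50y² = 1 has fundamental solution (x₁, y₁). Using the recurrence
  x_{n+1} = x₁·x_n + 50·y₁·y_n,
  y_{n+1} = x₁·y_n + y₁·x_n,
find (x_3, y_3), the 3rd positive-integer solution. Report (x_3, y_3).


Step 1: Find the fundamental solution (x₁, y₁) of x² - 50y² = 1.
  Expand √50 as a continued fraction. a₀ = ⌊√50⌋ = 7; iterate m_{k+1} = d_k·a_k − m_k, d_{k+1} = (50 − m_{k+1}²)/d_k, a_{k+1} = ⌊(a₀ + m_{k+1})/d_{k+1}⌋ (starting m₀ = 0, d₀ = 1), with convergents p_k = a_k·p_{k-1} + p_{k-2}, q_k = a_k·q_{k-1} + q_{k-2} (p₋₁ = 1, q₋₁ = 0):
  k = 0: a₀ = 7; p₀/q₀ = 7/1; p₀² − 50·q₀² = 49 − 50 = -1.
  k = 1: m = 7, d = 1, a = ⌊(7 + 7)/1⌋ = 14; p/q = (14·7 + 1)/(14·1 + 0) = 99/14; p² − 50·q² = 9801 − 9800 = 1.
  The first convergent with p² − 50·q² = 1 gives the fundamental solution (x₁, y₁) = (99, 14).
Step 2: Apply the recurrence (x_{n+1}, y_{n+1}) = (x₁x_n + 50y₁y_n, x₁y_n + y₁x_n) repeatedly.
  From (x_1, y_1) = (99, 14): x_2 = 99·99 + 50·14·14 = 19601; y_2 = 99·14 + 14·99 = 2772.
  From (x_2, y_2) = (19601, 2772): x_3 = 99·19601 + 50·14·2772 = 3880899; y_3 = 99·2772 + 14·19601 = 548842.
Step 3: Verify x_3² - 50·y_3² = 15061377048201 - 15061377048200 = 1 (should be 1). ✓

(x_1, y_1) = (99, 14); (x_3, y_3) = (3880899, 548842).


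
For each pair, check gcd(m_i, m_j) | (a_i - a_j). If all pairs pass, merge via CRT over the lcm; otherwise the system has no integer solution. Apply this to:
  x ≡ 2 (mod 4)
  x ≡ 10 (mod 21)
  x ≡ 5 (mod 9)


Moduli 4, 21, 9 are not pairwise coprime, so CRT works modulo lcm(m_i) when all pairwise compatibility conditions hold.
Pairwise compatibility: gcd(m_i, m_j) must divide a_i - a_j for every pair.
Merge one congruence at a time:
  Start: x ≡ 2 (mod 4).
  Combine with x ≡ 10 (mod 21): gcd(4, 21) = 1; 10 - 2 = 8, which IS divisible by 1, so compatible.
    Write x = 2 + 4·t and substitute into x ≡ 10 (mod 21): 4·t ≡ 10 − 2 = 8 (mod 21).
    The inverse of 4 mod 21 is 16 (since 4·16 = 64 = 3·21 + 1), so t ≡ 16·8 = 128 ≡ 2 (mod 21).
    Then x = 2 + 4·2 = 10, valid modulo lcm(4, 21) = 84: x ≡ 10 (mod 84).
  Combine with x ≡ 5 (mod 9): gcd(84, 9) = 3, and 5 - 10 = -5 is NOT divisible by 3.
    ⇒ system is inconsistent (no integer solution).

No solution (the system is inconsistent).


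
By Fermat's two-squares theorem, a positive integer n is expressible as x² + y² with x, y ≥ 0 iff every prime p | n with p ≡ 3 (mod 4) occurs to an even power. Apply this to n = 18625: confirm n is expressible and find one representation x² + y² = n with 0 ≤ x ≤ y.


Step 1: Factor n = 18625 = 5^3 · 149.
Step 2: Check the mod-4 condition on each prime factor: 5 ≡ 1 (mod 4), exponent 3; 149 ≡ 1 (mod 4), exponent 1.
All primes ≡ 3 (mod 4) appear to even exponent (or don't appear), so by the two-squares theorem n IS expressible as a sum of two squares.
Step 3: Build a representation. Group n = k² · m with k = 5 and m = 5 · 149 = 745 (a product of primes ≡ 1 (mod 4)); a representation of m scales to one of n via (k·x)² + (k·y)² = k²(x² + y²). Each prime p ≡ 1 (mod 4) is itself a sum of two squares; find a² by testing p − a² for a perfect square:
  5: 5 − 1² = 4 = 2² ⇒ 5 = 1² + 2².
  149: 149 − 1² = 148, 149 − 2² = 145, 149 − 3² = 140, 149 − 4² = 133, 149 − 5² = 124, 149 − 6² = 113, 149 − 7² = 100 = 10² ⇒ 149 = 7² + 10².
  Combine using the Brahmagupta–Fibonacci identity (a² + b²)(c² + d²) = (ac − bd)² + (ad + bc)² = (ac + bd)² + (ad − bc)²:
  5 · 149 = 745: from (1² + 2²)(7² + 10²), take (1·7 − 2·10, 1·10 + 2·7) = (7 − 20, 10 + 14) = (-13, 24); dropping signs (only squares matter) gives (13, 24); check 13² + 24² = 169 + 576 = 745 ✓.
  Scale by k = 5: (5·13, 5·24) = (65, 120).
Step 4: Order so x ≤ y and verify: 65² + 120² = 4225 + 14400 = 18625 = n. ✓

n = 18625 = 65² + 120² (one valid representation with x ≤ y).


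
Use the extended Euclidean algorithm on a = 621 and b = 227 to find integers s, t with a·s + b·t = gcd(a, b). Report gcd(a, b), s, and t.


Euclidean algorithm on (621, 227) — divide until remainder is 0:
  621 = 2 · 227 + 167
  227 = 1 · 167 + 60
  167 = 2 · 60 + 47
  60 = 1 · 47 + 13
  47 = 3 · 13 + 8
  13 = 1 · 8 + 5
  8 = 1 · 5 + 3
  5 = 1 · 3 + 2
  3 = 1 · 2 + 1
  2 = 2 · 1 + 0
gcd(621, 227) = 1.
Track Bezout coefficients alongside the remainders: start with r₀ = 621 = a·1 + b·0 (s = 1, t = 0) and r₁ = 227 = a·0 + b·1 (s = 0, t = 1); each new remainder r_{k+1} = r_{k-1} − q_k·r_k inherits s_{k+1} = s_{k-1} − q_k·s_k, t_{k+1} = t_{k-1} − q_k·t_k, so r_k = a·s_k + b·t_k at every step:
  q = 2: r = 167, s = 1 − 2·0 = 1, t = 0 − 2·1 = -2  (check: 621·1 + 227·(-2) = 167)
  q = 1: r = 60, s = 0 − 1·1 = -1, t = 1 − 1·(-2) = 3  (check: 621·(-1) + 227·3 = 60)
  q = 2: r = 47, s = 1 − 2·(-1) = 3, t = -2 − 2·3 = -8  (check: 621·3 + 227·(-8) = 47)
  q = 1: r = 13, s = -1 − 1·3 = -4, t = 3 − 1·(-8) = 11  (check: 621·(-4) + 227·11 = 13)
  q = 3: r = 8, s = 3 − 3·(-4) = 15, t = -8 − 3·11 = -41  (check: 621·15 + 227·(-41) = 8)
  q = 1: r = 5, s = -4 − 1·15 = -19, t = 11 − 1·(-41) = 52  (check: 621·(-19) + 227·52 = 5)
  q = 1: r = 3, s = 15 − 1·(-19) = 34, t = -41 − 1·52 = -93  (check: 621·34 + 227·(-93) = 3)
  q = 1: r = 2, s = -19 − 1·34 = -53, t = 52 − 1·(-93) = 145  (check: 621·(-53) + 227·145 = 2)
  q = 1: r = 1, s = 34 − 1·(-53) = 87, t = -93 − 1·145 = -238  (check: 621·87 + 227·(-238) = 1)
The row with r = 1 (the gcd) gives the Bezout coefficients s = 87, t = -238.
Result: 621 · (87) + 227 · (-238) = 1.

gcd(621, 227) = 1; s = 87, t = -238 (check: 621·87 + 227·(-238) = 1).


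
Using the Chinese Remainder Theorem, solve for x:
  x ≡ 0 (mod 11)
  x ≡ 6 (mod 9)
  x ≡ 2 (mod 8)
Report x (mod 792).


Moduli 11, 9, 8 are pairwise coprime; by CRT there is a unique solution modulo M = 11 · 9 · 8 = 792.
Solve pairwise, accumulating the modulus:
  Start with x ≡ 0 (mod 11).
  Combine with x ≡ 6 (mod 9): since gcd(11, 9) = 1, we get a unique residue mod 99.
    Write x = 0 + 11·t and substitute into x ≡ 6 (mod 9): 11·t ≡ 6 − 0 = 6 (mod 9).
    Reduce coefficients mod 9: 2·t ≡ 6 (mod 9).
    The inverse of 2 mod 9 is 5 (since 2·5 = 10 = 1·9 + 1), so t ≡ 5·6 = 30 ≡ 3 (mod 9).
    Then x = 0 + 11·3 = 33, valid modulo lcm(11, 9) = 99: x ≡ 33 (mod 99).
  Combine with x ≡ 2 (mod 8): since gcd(99, 8) = 1, we get a unique residue mod 792.
    Write x = 33 + 99·t and substitute into x ≡ 2 (mod 8): 99·t ≡ 2 − 33 = -31 (mod 8).
    Reduce coefficients mod 8: 3·t ≡ 1 (mod 8).
    The inverse of 3 mod 8 is 3 (since 3·3 = 9 = 1·8 + 1), so t ≡ 3·1 = 3 ≡ 3 (mod 8).
    Then x = 33 + 99·3 = 330, valid modulo lcm(99, 8) = 792: x ≡ 330 (mod 792).
Verify: 330 mod 11 = 0 ✓, 330 mod 9 = 6 ✓, 330 mod 8 = 2 ✓.

x ≡ 330 (mod 792).


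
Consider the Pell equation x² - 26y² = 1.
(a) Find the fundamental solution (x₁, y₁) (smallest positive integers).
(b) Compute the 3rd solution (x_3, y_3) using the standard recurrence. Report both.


Step 1: Find the fundamental solution (x₁, y₁) of x² - 26y² = 1.
  Expand √26 as a continued fraction. a₀ = ⌊√26⌋ = 5; iterate m_{k+1} = d_k·a_k − m_k, d_{k+1} = (26 − m_{k+1}²)/d_k, a_{k+1} = ⌊(a₀ + m_{k+1})/d_{k+1}⌋ (starting m₀ = 0, d₀ = 1), with convergents p_k = a_k·p_{k-1} + p_{k-2}, q_k = a_k·q_{k-1} + q_{k-2} (p₋₁ = 1, q₋₁ = 0):
  k = 0: a₀ = 5; p₀/q₀ = 5/1; p₀² − 26·q₀² = 25 − 26 = -1.
  k = 1: m = 5, d = 1, a = ⌊(5 + 5)/1⌋ = 10; p/q = (10·5 + 1)/(10·1 + 0) = 51/10; p² − 26·q² = 2601 − 2600 = 1.
  The first convergent with p² − 26·q² = 1 gives the fundamental solution (x₁, y₁) = (51, 10).
Step 2: Apply the recurrence (x_{n+1}, y_{n+1}) = (x₁x_n + 26y₁y_n, x₁y_n + y₁x_n) repeatedly.
  From (x_1, y_1) = (51, 10): x_2 = 51·51 + 26·10·10 = 5201; y_2 = 51·10 + 10·51 = 1020.
  From (x_2, y_2) = (5201, 1020): x_3 = 51·5201 + 26·10·1020 = 530451; y_3 = 51·1020 + 10·5201 = 104030.
Step 3: Verify x_3² - 26·y_3² = 281378263401 - 281378263400 = 1 (should be 1). ✓

(x_1, y_1) = (51, 10); (x_3, y_3) = (530451, 104030).


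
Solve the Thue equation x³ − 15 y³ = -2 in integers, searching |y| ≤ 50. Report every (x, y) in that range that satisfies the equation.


The equation is x³ - 15y³ = -2. For fixed y, x³ = 15·y³ − 2, so a solution requires the RHS to be a perfect cube.
Strategy: iterate y from -50 to 50, compute RHS = 15·y³ − 2, and check whether it is a (positive or negative) perfect cube.
Check small values of y:
  y = 0: RHS = -2 is not a perfect cube.
  y = 1: RHS = 13 is not a perfect cube.
  y = -1: RHS = -17 is not a perfect cube.
  y = 2: RHS = 118 is not a perfect cube.
  y = -2: RHS = -122 is not a perfect cube.
  y = 3: RHS = 403 is not a perfect cube.
  y = -3: RHS = -407 is not a perfect cube.
Continuing the search up to |y| = 50 finds no solutions either.
No (x, y) in the scanned range satisfies the equation.

No integer solutions with |y| ≤ 50.


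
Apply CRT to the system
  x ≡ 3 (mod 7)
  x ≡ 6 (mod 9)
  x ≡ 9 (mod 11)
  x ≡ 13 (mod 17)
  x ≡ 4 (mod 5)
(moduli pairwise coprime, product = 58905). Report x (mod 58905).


Product of moduli M = 7 · 9 · 11 · 17 · 5 = 58905.
Merge one congruence at a time:
  Start: x ≡ 3 (mod 7).
  Combine with x ≡ 6 (mod 9); new modulus lcm = 63.
    Write x = 3 + 7·t and substitute into x ≡ 6 (mod 9): 7·t ≡ 6 − 3 = 3 (mod 9).
    The inverse of 7 mod 9 is 4 (since 7·4 = 28 = 3·9 + 1), so t ≡ 4·3 = 12 ≡ 3 (mod 9).
    Then x = 3 + 7·3 = 24, valid modulo lcm(7, 9) = 63: x ≡ 24 (mod 63).
  Combine with x ≡ 9 (mod 11); new modulus lcm = 693.
    Write x = 24 + 63·t and substitute into x ≡ 9 (mod 11): 63·t ≡ 9 − 24 = -15 (mod 11).
    Reduce coefficients mod 11: 8·t ≡ 7 (mod 11).
    The inverse of 8 mod 11 is 7 (since 8·7 = 56 = 5·11 + 1), so t ≡ 7·7 = 49 ≡ 5 (mod 11).
    Then x = 24 + 63·5 = 339, valid modulo lcm(63, 11) = 693: x ≡ 339 (mod 693).
  Combine with x ≡ 13 (mod 17); new modulus lcm = 11781.
    Write x = 339 + 693·t and substitute into x ≡ 13 (mod 17): 693·t ≡ 13 − 339 = -326 (mod 17).
    Reduce coefficients mod 17: 13·t ≡ 14 (mod 17).
    The inverse of 13 mod 17 is 4 (since 13·4 = 52 = 3·17 + 1), so t ≡ 4·14 = 56 ≡ 5 (mod 17).
    Then x = 339 + 693·5 = 3804, valid modulo lcm(693, 17) = 11781: x ≡ 3804 (mod 11781).
  Combine with x ≡ 4 (mod 5); new modulus lcm = 58905.
    Write x = 3804 + 11781·t and substitute into x ≡ 4 (mod 5): 11781·t ≡ 4 − 3804 = -3800 (mod 5).
    Reduce coefficients mod 5: 1·t ≡ 0 (mod 5).
    So t ≡ 0 (mod 5).
    Then x = 3804 + 11781·0 = 3804, valid modulo lcm(11781, 5) = 58905: x ≡ 3804 (mod 58905).
Verify against each original: 3804 mod 7 = 3, 3804 mod 9 = 6, 3804 mod 11 = 9, 3804 mod 17 = 13, 3804 mod 5 = 4.

x ≡ 3804 (mod 58905).


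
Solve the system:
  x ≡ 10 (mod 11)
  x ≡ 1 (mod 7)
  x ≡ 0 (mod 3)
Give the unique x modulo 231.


Moduli 11, 7, 3 are pairwise coprime; by CRT there is a unique solution modulo M = 11 · 7 · 3 = 231.
Solve pairwise, accumulating the modulus:
  Start with x ≡ 10 (mod 11).
  Combine with x ≡ 1 (mod 7): since gcd(11, 7) = 1, we get a unique residue mod 77.
    Write x = 10 + 11·t and substitute into x ≡ 1 (mod 7): 11·t ≡ 1 − 10 = -9 (mod 7).
    Reduce coefficients mod 7: 4·t ≡ 5 (mod 7).
    The inverse of 4 mod 7 is 2 (since 4·2 = 8 = 1·7 + 1), so t ≡ 2·5 = 10 ≡ 3 (mod 7).
    Then x = 10 + 11·3 = 43, valid modulo lcm(11, 7) = 77: x ≡ 43 (mod 77).
  Combine with x ≡ 0 (mod 3): since gcd(77, 3) = 1, we get a unique residue mod 231.
    Write x = 43 + 77·t and substitute into x ≡ 0 (mod 3): 77·t ≡ 0 − 43 = -43 (mod 3).
    Reduce coefficients mod 3: 2·t ≡ 2 (mod 3).
    The inverse of 2 mod 3 is 2 (since 2·2 = 4 = 1·3 + 1), so t ≡ 2·2 = 4 ≡ 1 (mod 3).
    Then x = 43 + 77·1 = 120, valid modulo lcm(77, 3) = 231: x ≡ 120 (mod 231).
Verify: 120 mod 11 = 10 ✓, 120 mod 7 = 1 ✓, 120 mod 3 = 0 ✓.

x ≡ 120 (mod 231).


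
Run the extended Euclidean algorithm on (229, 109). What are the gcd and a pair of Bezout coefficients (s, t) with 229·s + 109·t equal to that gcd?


Euclidean algorithm on (229, 109) — divide until remainder is 0:
  229 = 2 · 109 + 11
  109 = 9 · 11 + 10
  11 = 1 · 10 + 1
  10 = 10 · 1 + 0
gcd(229, 109) = 1.
Track Bezout coefficients alongside the remainders: start with r₀ = 229 = a·1 + b·0 (s = 1, t = 0) and r₁ = 109 = a·0 + b·1 (s = 0, t = 1); each new remainder r_{k+1} = r_{k-1} − q_k·r_k inherits s_{k+1} = s_{k-1} − q_k·s_k, t_{k+1} = t_{k-1} − q_k·t_k, so r_k = a·s_k + b·t_k at every step:
  q = 2: r = 11, s = 1 − 2·0 = 1, t = 0 − 2·1 = -2  (check: 229·1 + 109·(-2) = 11)
  q = 9: r = 10, s = 0 − 9·1 = -9, t = 1 − 9·(-2) = 19  (check: 229·(-9) + 109·19 = 10)
  q = 1: r = 1, s = 1 − 1·(-9) = 10, t = -2 − 1·19 = -21  (check: 229·10 + 109·(-21) = 1)
The row with r = 1 (the gcd) gives the Bezout coefficients s = 10, t = -21.
Result: 229 · (10) + 109 · (-21) = 1.

gcd(229, 109) = 1; s = 10, t = -21 (check: 229·10 + 109·(-21) = 1).


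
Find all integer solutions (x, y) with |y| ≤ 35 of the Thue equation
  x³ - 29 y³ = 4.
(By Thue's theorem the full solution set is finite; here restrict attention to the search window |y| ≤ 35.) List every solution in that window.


The equation is x³ - 29y³ = 4. For fixed y, x³ = 29·y³ + 4, so a solution requires the RHS to be a perfect cube.
Strategy: iterate y from -35 to 35, compute RHS = 29·y³ + 4, and check whether it is a (positive or negative) perfect cube.
Check small values of y:
  y = 0: RHS = 4 is not a perfect cube.
  y = 1: RHS = 33 is not a perfect cube.
  y = -1: RHS = -25 is not a perfect cube.
  y = 2: RHS = 236 is not a perfect cube.
  y = -2: RHS = -228 is not a perfect cube.
  y = 3: RHS = 787 is not a perfect cube.
  y = -3: RHS = -779 is not a perfect cube.
Continuing the search up to |y| = 35 finds no solutions either.
No (x, y) in the scanned range satisfies the equation.

No integer solutions with |y| ≤ 35.


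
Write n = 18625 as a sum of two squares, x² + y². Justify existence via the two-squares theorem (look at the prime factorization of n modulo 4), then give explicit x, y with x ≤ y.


Step 1: Factor n = 18625 = 5^3 · 149.
Step 2: Check the mod-4 condition on each prime factor: 5 ≡ 1 (mod 4), exponent 3; 149 ≡ 1 (mod 4), exponent 1.
All primes ≡ 3 (mod 4) appear to even exponent (or don't appear), so by the two-squares theorem n IS expressible as a sum of two squares.
Step 3: Build a representation. Group n = k² · m with k = 5 and m = 5 · 149 = 745 (a product of primes ≡ 1 (mod 4)); a representation of m scales to one of n via (k·x)² + (k·y)² = k²(x² + y²). Each prime p ≡ 1 (mod 4) is itself a sum of two squares; find a² by testing p − a² for a perfect square:
  5: 5 − 1² = 4 = 2² ⇒ 5 = 1² + 2².
  149: 149 − 1² = 148, 149 − 2² = 145, 149 − 3² = 140, 149 − 4² = 133, 149 − 5² = 124, 149 − 6² = 113, 149 − 7² = 100 = 10² ⇒ 149 = 7² + 10².
  Combine using the Brahmagupta–Fibonacci identity (a² + b²)(c² + d²) = (ac − bd)² + (ad + bc)² = (ac + bd)² + (ad − bc)²:
  5 · 149 = 745: from (1² + 2²)(7² + 10²), take (1·7 − 2·10, 1·10 + 2·7) = (7 − 20, 10 + 14) = (-13, 24); dropping signs (only squares matter) gives (13, 24); check 13² + 24² = 169 + 576 = 745 ✓.
  Scale by k = 5: (5·13, 5·24) = (65, 120).
Step 4: Order so x ≤ y and verify: 65² + 120² = 4225 + 14400 = 18625 = n. ✓

n = 18625 = 65² + 120² (one valid representation with x ≤ y).


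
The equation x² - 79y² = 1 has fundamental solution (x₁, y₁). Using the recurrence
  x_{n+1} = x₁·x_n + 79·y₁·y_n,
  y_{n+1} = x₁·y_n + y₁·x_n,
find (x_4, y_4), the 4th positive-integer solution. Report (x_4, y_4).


Step 1: Find the fundamental solution (x₁, y₁) of x² - 79y² = 1.
  Expand √79 as a continued fraction. a₀ = ⌊√79⌋ = 8; iterate m_{k+1} = d_k·a_k − m_k, d_{k+1} = (79 − m_{k+1}²)/d_k, a_{k+1} = ⌊(a₀ + m_{k+1})/d_{k+1}⌋ (starting m₀ = 0, d₀ = 1), with convergents p_k = a_k·p_{k-1} + p_{k-2}, q_k = a_k·q_{k-1} + q_{k-2} (p₋₁ = 1, q₋₁ = 0):
  k = 0: a₀ = 8; p₀/q₀ = 8/1; p₀² − 79·q₀² = 64 − 79 = -15.
  k = 1: m = 8, d = 15, a = ⌊(8 + 8)/15⌋ = 1; p/q = (1·8 + 1)/(1·1 + 0) = 9/1; p² − 79·q² = 81 − 79 = 2.
  k = 2: m = 7, d = 2, a = ⌊(8 + 7)/2⌋ = 7; p/q = (7·9 + 8)/(7·1 + 1) = 71/8; p² − 79·q² = 5041 − 5056 = -15.
  k = 3: m = 7, d = 15, a = ⌊(8 + 7)/15⌋ = 1; p/q = (1·71 + 9)/(1·8 + 1) = 80/9; p² − 79·q² = 6400 − 6399 = 1.
  The first convergent with p² − 79·q² = 1 gives the fundamental solution (x₁, y₁) = (80, 9).
Step 2: Apply the recurrence (x_{n+1}, y_{n+1}) = (x₁x_n + 79y₁y_n, x₁y_n + y₁x_n) repeatedly.
  From (x_1, y_1) = (80, 9): x_2 = 80·80 + 79·9·9 = 12799; y_2 = 80·9 + 9·80 = 1440.
  From (x_2, y_2) = (12799, 1440): x_3 = 80·12799 + 79·9·1440 = 2047760; y_3 = 80·1440 + 9·12799 = 230391.
  From (x_3, y_3) = (2047760, 230391): x_4 = 80·2047760 + 79·9·230391 = 327628801; y_4 = 80·230391 + 9·2047760 = 36861120.
Step 3: Verify x_4² - 79·y_4² = 107340631244697601 - 107340631244697600 = 1 (should be 1). ✓

(x_1, y_1) = (80, 9); (x_4, y_4) = (327628801, 36861120).


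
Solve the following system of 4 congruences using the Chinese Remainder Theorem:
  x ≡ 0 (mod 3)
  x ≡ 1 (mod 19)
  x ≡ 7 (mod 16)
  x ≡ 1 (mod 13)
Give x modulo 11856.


Product of moduli M = 3 · 19 · 16 · 13 = 11856.
Merge one congruence at a time:
  Start: x ≡ 0 (mod 3).
  Combine with x ≡ 1 (mod 19); new modulus lcm = 57.
    Write x = 0 + 3·t and substitute into x ≡ 1 (mod 19): 3·t ≡ 1 − 0 = 1 (mod 19).
    The inverse of 3 mod 19 is 13 (since 3·13 = 39 = 2·19 + 1), so t ≡ 13·1 = 13 ≡ 13 (mod 19).
    Then x = 0 + 3·13 = 39, valid modulo lcm(3, 19) = 57: x ≡ 39 (mod 57).
  Combine with x ≡ 7 (mod 16); new modulus lcm = 912.
    Write x = 39 + 57·t and substitute into x ≡ 7 (mod 16): 57·t ≡ 7 − 39 = -32 (mod 16).
    Reduce coefficients mod 16: 9·t ≡ 0 (mod 16).
    The inverse of 9 mod 16 is 9 (since 9·9 = 81 = 5·16 + 1), so t ≡ 9·0 = 0 ≡ 0 (mod 16).
    Then x = 39 + 57·0 = 39, valid modulo lcm(57, 16) = 912: x ≡ 39 (mod 912).
  Combine with x ≡ 1 (mod 13); new modulus lcm = 11856.
    Write x = 39 + 912·t and substitute into x ≡ 1 (mod 13): 912·t ≡ 1 − 39 = -38 (mod 13).
    Reduce coefficients mod 13: 2·t ≡ 1 (mod 13).
    The inverse of 2 mod 13 is 7 (since 2·7 = 14 = 1·13 + 1), so t ≡ 7·1 = 7 ≡ 7 (mod 13).
    Then x = 39 + 912·7 = 6423, valid modulo lcm(912, 13) = 11856: x ≡ 6423 (mod 11856).
Verify against each original: 6423 mod 3 = 0, 6423 mod 19 = 1, 6423 mod 16 = 7, 6423 mod 13 = 1.

x ≡ 6423 (mod 11856).


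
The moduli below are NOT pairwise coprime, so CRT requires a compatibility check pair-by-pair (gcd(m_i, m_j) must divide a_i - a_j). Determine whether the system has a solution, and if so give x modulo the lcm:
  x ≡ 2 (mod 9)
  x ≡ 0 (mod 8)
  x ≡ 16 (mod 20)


Moduli 9, 8, 20 are not pairwise coprime, so CRT works modulo lcm(m_i) when all pairwise compatibility conditions hold.
Pairwise compatibility: gcd(m_i, m_j) must divide a_i - a_j for every pair.
Merge one congruence at a time:
  Start: x ≡ 2 (mod 9).
  Combine with x ≡ 0 (mod 8): gcd(9, 8) = 1; 0 - 2 = -2, which IS divisible by 1, so compatible.
    Write x = 2 + 9·t and substitute into x ≡ 0 (mod 8): 9·t ≡ 0 − 2 = -2 (mod 8).
    Reduce coefficients mod 8: 1·t ≡ 6 (mod 8).
    So t ≡ 6 (mod 8).
    Then x = 2 + 9·6 = 56, valid modulo lcm(9, 8) = 72: x ≡ 56 (mod 72).
  Combine with x ≡ 16 (mod 20): gcd(72, 20) = 4; 16 - 56 = -40, which IS divisible by 4, so compatible.
    Write x = 56 + 72·t and substitute into x ≡ 16 (mod 20): 72·t ≡ 16 − 56 = -40 (mod 20).
    Divide the congruence (and modulus) by g = 4: 18·t ≡ -10 (mod 5).
    Reduce coefficients mod 5: 3·t ≡ 0 (mod 5).
    The inverse of 3 mod 5 is 2 (since 3·2 = 6 = 1·5 + 1), so t ≡ 2·0 = 0 ≡ 0 (mod 5).
    Then x = 56 + 72·0 = 56, valid modulo lcm(72, 20) = 360: x ≡ 56 (mod 360).
Verify: 56 mod 9 = 2, 56 mod 8 = 0, 56 mod 20 = 16.

x ≡ 56 (mod 360).


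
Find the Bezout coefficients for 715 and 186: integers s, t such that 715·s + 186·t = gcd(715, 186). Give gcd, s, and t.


Euclidean algorithm on (715, 186) — divide until remainder is 0:
  715 = 3 · 186 + 157
  186 = 1 · 157 + 29
  157 = 5 · 29 + 12
  29 = 2 · 12 + 5
  12 = 2 · 5 + 2
  5 = 2 · 2 + 1
  2 = 2 · 1 + 0
gcd(715, 186) = 1.
Track Bezout coefficients alongside the remainders: start with r₀ = 715 = a·1 + b·0 (s = 1, t = 0) and r₁ = 186 = a·0 + b·1 (s = 0, t = 1); each new remainder r_{k+1} = r_{k-1} − q_k·r_k inherits s_{k+1} = s_{k-1} − q_k·s_k, t_{k+1} = t_{k-1} − q_k·t_k, so r_k = a·s_k + b·t_k at every step:
  q = 3: r = 157, s = 1 − 3·0 = 1, t = 0 − 3·1 = -3  (check: 715·1 + 186·(-3) = 157)
  q = 1: r = 29, s = 0 − 1·1 = -1, t = 1 − 1·(-3) = 4  (check: 715·(-1) + 186·4 = 29)
  q = 5: r = 12, s = 1 − 5·(-1) = 6, t = -3 − 5·4 = -23  (check: 715·6 + 186·(-23) = 12)
  q = 2: r = 5, s = -1 − 2·6 = -13, t = 4 − 2·(-23) = 50  (check: 715·(-13) + 186·50 = 5)
  q = 2: r = 2, s = 6 − 2·(-13) = 32, t = -23 − 2·50 = -123  (check: 715·32 + 186·(-123) = 2)
  q = 2: r = 1, s = -13 − 2·32 = -77, t = 50 − 2·(-123) = 296  (check: 715·(-77) + 186·296 = 1)
The row with r = 1 (the gcd) gives the Bezout coefficients s = -77, t = 296.
Result: 715 · (-77) + 186 · (296) = 1.

gcd(715, 186) = 1; s = -77, t = 296 (check: 715·(-77) + 186·296 = 1).


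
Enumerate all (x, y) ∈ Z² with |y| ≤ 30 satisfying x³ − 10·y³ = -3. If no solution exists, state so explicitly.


The equation is x³ - 10y³ = -3. For fixed y, x³ = 10·y³ − 3, so a solution requires the RHS to be a perfect cube.
Strategy: iterate y from -30 to 30, compute RHS = 10·y³ − 3, and check whether it is a (positive or negative) perfect cube.
Check small values of y:
  y = 0: RHS = -3 is not a perfect cube.
  y = 1: RHS = 7 is not a perfect cube.
  y = -1: RHS = -13 is not a perfect cube.
  y = 2: RHS = 77 is not a perfect cube.
  y = -2: RHS = -83 is not a perfect cube.
  y = 3: RHS = 267 is not a perfect cube.
  y = -3: RHS = -273 is not a perfect cube.
Continuing the search up to |y| = 30 finds no solutions either.
No (x, y) in the scanned range satisfies the equation.

No integer solutions with |y| ≤ 30.


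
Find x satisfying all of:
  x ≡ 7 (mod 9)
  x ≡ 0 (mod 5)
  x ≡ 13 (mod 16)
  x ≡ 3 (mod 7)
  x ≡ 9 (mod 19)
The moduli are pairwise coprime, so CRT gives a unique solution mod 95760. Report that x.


Product of moduli M = 9 · 5 · 16 · 7 · 19 = 95760.
Merge one congruence at a time:
  Start: x ≡ 7 (mod 9).
  Combine with x ≡ 0 (mod 5); new modulus lcm = 45.
    Write x = 7 + 9·t and substitute into x ≡ 0 (mod 5): 9·t ≡ 0 − 7 = -7 (mod 5).
    Reduce coefficients mod 5: 4·t ≡ 3 (mod 5).
    The inverse of 4 mod 5 is 4 (since 4·4 = 16 = 3·5 + 1), so t ≡ 4·3 = 12 ≡ 2 (mod 5).
    Then x = 7 + 9·2 = 25, valid modulo lcm(9, 5) = 45: x ≡ 25 (mod 45).
  Combine with x ≡ 13 (mod 16); new modulus lcm = 720.
    Write x = 25 + 45·t and substitute into x ≡ 13 (mod 16): 45·t ≡ 13 − 25 = -12 (mod 16).
    Reduce coefficients mod 16: 13·t ≡ 4 (mod 16).
    The inverse of 13 mod 16 is 5 (since 13·5 = 65 = 4·16 + 1), so t ≡ 5·4 = 20 ≡ 4 (mod 16).
    Then x = 25 + 45·4 = 205, valid modulo lcm(45, 16) = 720: x ≡ 205 (mod 720).
  Combine with x ≡ 3 (mod 7); new modulus lcm = 5040.
    Write x = 205 + 720·t and substitute into x ≡ 3 (mod 7): 720·t ≡ 3 − 205 = -202 (mod 7).
    Reduce coefficients mod 7: 6·t ≡ 1 (mod 7).
    The inverse of 6 mod 7 is 6 (since 6·6 = 36 = 5·7 + 1), so t ≡ 6·1 = 6 ≡ 6 (mod 7).
    Then x = 205 + 720·6 = 4525, valid modulo lcm(720, 7) = 5040: x ≡ 4525 (mod 5040).
  Combine with x ≡ 9 (mod 19); new modulus lcm = 95760.
    Write x = 4525 + 5040·t and substitute into x ≡ 9 (mod 19): 5040·t ≡ 9 − 4525 = -4516 (mod 19).
    Reduce coefficients mod 19: 5·t ≡ 6 (mod 19).
    The inverse of 5 mod 19 is 4 (since 5·4 = 20 = 1·19 + 1), so t ≡ 4·6 = 24 ≡ 5 (mod 19).
    Then x = 4525 + 5040·5 = 29725, valid modulo lcm(5040, 19) = 95760: x ≡ 29725 (mod 95760).
Verify against each original: 29725 mod 9 = 7, 29725 mod 5 = 0, 29725 mod 16 = 13, 29725 mod 7 = 3, 29725 mod 19 = 9.

x ≡ 29725 (mod 95760).


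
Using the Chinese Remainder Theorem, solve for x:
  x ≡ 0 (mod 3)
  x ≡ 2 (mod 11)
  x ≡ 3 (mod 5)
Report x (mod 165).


Moduli 3, 11, 5 are pairwise coprime; by CRT there is a unique solution modulo M = 3 · 11 · 5 = 165.
Solve pairwise, accumulating the modulus:
  Start with x ≡ 0 (mod 3).
  Combine with x ≡ 2 (mod 11): since gcd(3, 11) = 1, we get a unique residue mod 33.
    Write x = 0 + 3·t and substitute into x ≡ 2 (mod 11): 3·t ≡ 2 − 0 = 2 (mod 11).
    The inverse of 3 mod 11 is 4 (since 3·4 = 12 = 1·11 + 1), so t ≡ 4·2 = 8 ≡ 8 (mod 11).
    Then x = 0 + 3·8 = 24, valid modulo lcm(3, 11) = 33: x ≡ 24 (mod 33).
  Combine with x ≡ 3 (mod 5): since gcd(33, 5) = 1, we get a unique residue mod 165.
    Write x = 24 + 33·t and substitute into x ≡ 3 (mod 5): 33·t ≡ 3 − 24 = -21 (mod 5).
    Reduce coefficients mod 5: 3·t ≡ 4 (mod 5).
    The inverse of 3 mod 5 is 2 (since 3·2 = 6 = 1·5 + 1), so t ≡ 2·4 = 8 ≡ 3 (mod 5).
    Then x = 24 + 33·3 = 123, valid modulo lcm(33, 5) = 165: x ≡ 123 (mod 165).
Verify: 123 mod 3 = 0 ✓, 123 mod 11 = 2 ✓, 123 mod 5 = 3 ✓.

x ≡ 123 (mod 165).


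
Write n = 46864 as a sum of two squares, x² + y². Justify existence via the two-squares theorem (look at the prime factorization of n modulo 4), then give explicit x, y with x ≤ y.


Step 1: Factor n = 46864 = 2^4 · 29 · 101.
Step 2: Check the mod-4 condition on each prime factor: 2 = 2 (special); 29 ≡ 1 (mod 4), exponent 1; 101 ≡ 1 (mod 4), exponent 1.
All primes ≡ 3 (mod 4) appear to even exponent (or don't appear), so by the two-squares theorem n IS expressible as a sum of two squares.
Step 3: Build a representation. Group n = k² · m with k = 4 and m = 29 · 101 = 2929 (a product of primes ≡ 1 (mod 4)); a representation of m scales to one of n via (k·x)² + (k·y)² = k²(x² + y²). Each prime p ≡ 1 (mod 4) is itself a sum of two squares; find a² by testing p − a² for a perfect square:
  29: 29 − 1² = 28, 29 − 2² = 25 = 5² ⇒ 29 = 2² + 5².
  101: 101 − 1² = 100 = 10² ⇒ 101 = 1² + 10².
  Combine using the Brahmagupta–Fibonacci identity (a² + b²)(c² + d²) = (ac − bd)² + (ad + bc)² = (ac + bd)² + (ad − bc)²:
  29 · 101 = 2929: from (2² + 5²)(1² + 10²), take (2·1 − 5·10, 2·10 + 5·1) = (2 − 50, 20 + 5) = (-48, 25); dropping signs (only squares matter) gives (48, 25); check 48² + 25² = 2304 + 625 = 2929 ✓.
  Scale by k = 4: (4·48, 4·25) = (192, 100).
Step 4: Order so x ≤ y and verify: 100² + 192² = 10000 + 36864 = 46864 = n. ✓

n = 46864 = 100² + 192² (one valid representation with x ≤ y).


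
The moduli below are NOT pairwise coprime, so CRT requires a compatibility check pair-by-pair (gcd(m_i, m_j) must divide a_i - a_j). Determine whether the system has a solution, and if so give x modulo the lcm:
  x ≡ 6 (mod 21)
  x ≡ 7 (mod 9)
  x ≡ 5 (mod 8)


Moduli 21, 9, 8 are not pairwise coprime, so CRT works modulo lcm(m_i) when all pairwise compatibility conditions hold.
Pairwise compatibility: gcd(m_i, m_j) must divide a_i - a_j for every pair.
Merge one congruence at a time:
  Start: x ≡ 6 (mod 21).
  Combine with x ≡ 7 (mod 9): gcd(21, 9) = 3, and 7 - 6 = 1 is NOT divisible by 3.
    ⇒ system is inconsistent (no integer solution).

No solution (the system is inconsistent).


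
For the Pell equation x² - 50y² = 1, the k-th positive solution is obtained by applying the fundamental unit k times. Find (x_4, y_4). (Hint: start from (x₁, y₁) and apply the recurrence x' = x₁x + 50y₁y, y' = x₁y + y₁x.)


Step 1: Find the fundamental solution (x₁, y₁) of x² - 50y² = 1.
  Expand √50 as a continued fraction. a₀ = ⌊√50⌋ = 7; iterate m_{k+1} = d_k·a_k − m_k, d_{k+1} = (50 − m_{k+1}²)/d_k, a_{k+1} = ⌊(a₀ + m_{k+1})/d_{k+1}⌋ (starting m₀ = 0, d₀ = 1), with convergents p_k = a_k·p_{k-1} + p_{k-2}, q_k = a_k·q_{k-1} + q_{k-2} (p₋₁ = 1, q₋₁ = 0):
  k = 0: a₀ = 7; p₀/q₀ = 7/1; p₀² − 50·q₀² = 49 − 50 = -1.
  k = 1: m = 7, d = 1, a = ⌊(7 + 7)/1⌋ = 14; p/q = (14·7 + 1)/(14·1 + 0) = 99/14; p² − 50·q² = 9801 − 9800 = 1.
  The first convergent with p² − 50·q² = 1 gives the fundamental solution (x₁, y₁) = (99, 14).
Step 2: Apply the recurrence (x_{n+1}, y_{n+1}) = (x₁x_n + 50y₁y_n, x₁y_n + y₁x_n) repeatedly.
  From (x_1, y_1) = (99, 14): x_2 = 99·99 + 50·14·14 = 19601; y_2 = 99·14 + 14·99 = 2772.
  From (x_2, y_2) = (19601, 2772): x_3 = 99·19601 + 50·14·2772 = 3880899; y_3 = 99·2772 + 14·19601 = 548842.
  From (x_3, y_3) = (3880899, 548842): x_4 = 99·3880899 + 50·14·548842 = 768398401; y_4 = 99·548842 + 14·3880899 = 108667944.
Step 3: Verify x_4² - 50·y_4² = 590436102659356801 - 590436102659356800 = 1 (should be 1). ✓

(x_1, y_1) = (99, 14); (x_4, y_4) = (768398401, 108667944).
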